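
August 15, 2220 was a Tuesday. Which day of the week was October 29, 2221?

August 15, 2220 → August 15, 2221: 365 days.
August 2221: 31 − 15 = 16 days remain.
Then September (30): 30 days.
October 1–29, 2221: 29 days.
Residual: 75 days.
Total: 440 days.
440 mod 7 = 6, so 6 days after Tuesday is Monday.

Monday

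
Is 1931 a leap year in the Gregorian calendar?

1931 is not a leap year.

No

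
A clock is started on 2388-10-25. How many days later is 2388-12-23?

October 2388: 31 − 25 = 6 days remain.
Then November (30): 30 days.
December 1–23, 2388: 23 days.
Total: 6 + 30 + 23 = 59 days.

59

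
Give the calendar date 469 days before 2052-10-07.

2051-06-26

Count 469 days before October 7, 2052:
Day-of-year of June 26, 2051: 177.
Day-of-year of October 7, 2052: 281.
2051 has 365 days, so 365 − 177 = 188 days remain in 2051.
Total: 188 + 281 = 469 days.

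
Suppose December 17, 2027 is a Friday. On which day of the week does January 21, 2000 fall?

Friday

Count forward from the earlier date (January 21, 2000) to the later (December 17, 2027):
From January 21, 2000 to January 21, 2027: 27 years, of which 7 contain a Feb 29 — 20×365 + 7×366 = 9862 days.
(2000 is a leap year (divisible by 400).)
January 2027: 31 − 21 = 10 days remain.
Then 10 full months totalling 303 days.
December 1–17, 2027: 17 days.
Residual: 330 days.
Total: 10192 days.
10192 is a multiple of 7, so January 21, 2000 falls on the same weekday: Friday.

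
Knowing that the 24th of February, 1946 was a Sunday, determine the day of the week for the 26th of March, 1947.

Wednesday

Day-of-year of February 24, 1946: 55.
Day-of-year of March 26, 1947: 85.
1946 has 365 days, so 365 − 55 = 310 days remain in 1946.
Total: 310 + 85 = 395 days.
395 mod 7 = 3, so 3 days after Sunday is Wednesday.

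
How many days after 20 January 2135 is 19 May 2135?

119

January 2135: 31 − 20 = 11 days remain.
Then February 2135 (28), March (31), April (30): 28 + 31 + 30 = 89 days.
May 1–19, 2135: 19 days.
Total: 11 + 89 + 19 = 119 days.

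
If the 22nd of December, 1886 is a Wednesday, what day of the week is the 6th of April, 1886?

Count forward from the earlier date (April 6, 1886) to the later (December 22, 1886):
April 1886: 30 − 6 = 24 days remain.
Then May (31), June (30), July (31), August (31), September (30), October (31), November (30): 31 + 30 + 31 + 31 + 30 + 31 + 30 = 214 days.
December 1–22, 1886: 22 days.
Total: 24 + 214 + 22 = 260 days.
260 mod 7 = 1, so 1 day before Wednesday is Tuesday.

Tuesday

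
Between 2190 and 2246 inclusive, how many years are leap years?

13

Years divisible by 4: 2192, 2196, …, 2244 — 14 in all.
Of these, 2200 is divisible by 100 but not 400, so not leap.
Leap years: 14 − 1 = 13.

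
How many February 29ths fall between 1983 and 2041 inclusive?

15

Years divisible by 4: 1984, 1988, …, 2040 — 15 in all.
2000 is divisible by 400, so still leap.
No century exceptions apply. Count: 15.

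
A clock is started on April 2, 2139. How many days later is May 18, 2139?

46

April 2139: 30 − 2 = 28 days remain.
May 1–18, 2139: 18 days.
Total: 28 + 18 = 46 days.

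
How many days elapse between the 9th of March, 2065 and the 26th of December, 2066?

Day-of-year of March 9, 2065: 68.
Day-of-year of December 26, 2066: 360.
2065 has 365 days, so 365 − 68 = 297 days remain in 2065.
Total: 297 + 360 = 657 days.

657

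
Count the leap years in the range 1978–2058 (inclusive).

20

Years divisible by 4: 1980, 1984, …, 2056 — 20 in all.
2000 is divisible by 400, so still leap.
No century exceptions apply. Count: 20.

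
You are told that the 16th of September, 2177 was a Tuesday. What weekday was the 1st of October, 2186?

From September 16, 2177 to September 16, 2186: 9 years, of which 2 contain a Feb 29 — 7×365 + 2×366 = 3287 days.
September 2186: 30 − 16 = 14 days remain.
October 1, 2186: 1 day.
Residual: 15 days.
Total: 3302 days.
3302 mod 7 = 5, so 5 days after Tuesday is Sunday.

Sunday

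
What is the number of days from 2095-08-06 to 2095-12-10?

126

August 2095: 31 − 6 = 25 days remain.
Then September (30), October (31), November (30): 30 + 31 + 30 = 91 days.
December 1–10, 2095: 10 days.
Total: 25 + 91 + 10 = 126 days.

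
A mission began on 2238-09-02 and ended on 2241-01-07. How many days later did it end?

September 2, 2238 → September 2, 2239: 365 days.
September 2, 2239 → September 2, 2240: 366 days (2240 is a leap year).
September 2240: 30 − 2 = 28 days remain.
Then October (31), November (30), December (31): 31 + 30 + 31 = 92 days.
January 1–7, 2241: 7 days.
Residual: 127 days.
Total: 858 days.

858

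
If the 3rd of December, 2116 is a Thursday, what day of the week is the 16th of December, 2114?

Sunday

Count forward from the earlier date (December 16, 2114) to the later (December 3, 2116):
December 2114: 31 − 16 = 15 days remain.
Then 23 full months totalling 700 days.
December 1–3, 2116: 3 days.
Total: 15 + 700 + 3 = 718 days.
718 mod 7 = 4, so 4 days before Thursday is Sunday.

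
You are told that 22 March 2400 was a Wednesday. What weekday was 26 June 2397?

Thursday

Count forward from the earlier date (June 26, 2397) to the later (March 22, 2400):
June 26, 2397 → June 26, 2398: 365 days.
June 26, 2398 → June 26, 2399: 365 days.
June 2399: 30 − 26 = 4 days remain.
Then July (31), August (31), September (30), October (31), November (30), December (31), January (31), February 2400 (29): 31 + 31 + 30 + 31 + 30 + 31 + 31 + 29 = 244 days.
March 1–22, 2400: 22 days.
Residual: 270 days.
Total: 1000 days.
1000 mod 7 = 6, so 6 days before Wednesday is Thursday.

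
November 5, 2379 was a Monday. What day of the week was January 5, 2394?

Wednesday

From November 5, 2379 to November 5, 2393: 14 years, of which 4 contain a Feb 29 — 10×365 + 4×366 = 5114 days.
November 2393: 30 − 5 = 25 days remain.
Then December (31): 31 days.
January 1–5, 2394: 5 days.
Residual: 61 days.
Total: 5175 days.
5175 mod 7 = 2, so 2 days after Monday is Wednesday.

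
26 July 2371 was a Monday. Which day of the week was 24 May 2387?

Sunday

From July 26, 2371 to July 26, 2386: 15 years, of which 4 contain a Feb 29 — 11×365 + 4×366 = 5479 days.
July 2386: 31 − 26 = 5 days remain.
Then 9 full months totalling 273 days.
May 1–24, 2387: 24 days.
Residual: 302 days.
Total: 5781 days.
5781 mod 7 = 6, so 6 days after Monday is Sunday.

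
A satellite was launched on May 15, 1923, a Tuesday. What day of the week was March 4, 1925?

Day-of-year of May 15, 1923: 135.
Day-of-year of March 4, 1925: 63.
1923 has 365 days, so 365 − 135 = 230 days remain in 1923.
Full years: 1924: 366. Sum = 366.
Total: 230 + 366 + 63 = 659 days.
659 mod 7 = 1, so 1 day after Tuesday is Wednesday.

Wednesday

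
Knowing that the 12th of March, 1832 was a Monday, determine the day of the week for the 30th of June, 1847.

From March 12, 1832 to March 12, 1847: 15 years, of which 3 contain a Feb 29 — 12×365 + 3×366 = 5478 days.
March 1847: 31 − 12 = 19 days remain.
Then April (30), May (31): 30 + 31 = 61 days.
June 1–30, 1847: 30 days.
Residual: 110 days.
Total: 5588 days.
5588 mod 7 = 2, so 2 days after Monday is Wednesday.

Wednesday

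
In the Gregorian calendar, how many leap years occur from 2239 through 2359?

29

Years divisible by 4: 2240, 2244, …, 2356 — 30 in all.
Of these, 2300 is divisible by 100 but not 400, so not leap.
Leap years: 30 − 1 = 29.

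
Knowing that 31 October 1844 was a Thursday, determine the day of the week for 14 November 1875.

Day-of-year of October 31, 1844: 305.
Day-of-year of November 14, 1875: 318.
1844 has 366 days, so 366 − 305 = 61 days remain in 1844.
Full years 1845–1874: 23 common + 7 leap = 23×365 + 7×366 = 10957 days.
Total: 61 + 10957 + 318 = 11336 days.
11336 mod 7 = 3, so 3 days after Thursday is Sunday.

Sunday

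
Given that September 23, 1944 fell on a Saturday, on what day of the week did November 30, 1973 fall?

Day-of-year of September 23, 1944: 267.
Day-of-year of November 30, 1973: 334.
1944 has 366 days, so 366 − 267 = 99 days remain in 1944.
Full years 1945–1972: 21 common + 7 leap = 21×365 + 7×366 = 10227 days.
Total: 99 + 10227 + 334 = 10660 days.
10660 mod 7 = 6, so 6 days after Saturday is Friday.

Friday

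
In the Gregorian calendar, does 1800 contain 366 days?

1800 is not a leap year (divisible by 100 but not 400).

No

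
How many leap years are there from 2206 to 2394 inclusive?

46

Years divisible by 4: 2208, 2212, …, 2392 — 47 in all.
Of these, 2300 is divisible by 100 but not 400, so not leap.
Leap years: 47 − 1 = 46.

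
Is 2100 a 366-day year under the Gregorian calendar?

No

2100 is not a leap year (divisible by 100 but not 400).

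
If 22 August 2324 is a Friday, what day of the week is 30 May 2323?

Count forward from the earlier date (May 30, 2323) to the later (August 22, 2324):
May 30, 2323 → May 30, 2324: 366 days (2324 is a leap year).
May 2324: 31 − 30 = 1 day remains.
Then June (30), July (31): 30 + 31 = 61 days.
August 1–22, 2324: 22 days.
Residual: 84 days.
Total: 450 days.
450 mod 7 = 2, so 2 days before Friday is Wednesday.

Wednesday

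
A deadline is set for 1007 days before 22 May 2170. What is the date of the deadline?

19 August 2167

Count 1007 days before May 22, 2170:
August 19, 2167 → August 19, 2168: 366 days (2168 is a leap year).
August 19, 2168 → August 19, 2169: 365 days.
August 2169: 31 − 19 = 12 days remain.
Then September (30), October (31), November (30), December (31), January (31), February 2170 (28), March (31), April (30): 30 + 31 + 30 + 31 + 31 + 28 + 31 + 30 = 242 days.
May 1–22, 2170: 22 days.
Residual: 276 days.
Total: 1007 days.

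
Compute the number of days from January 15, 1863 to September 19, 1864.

613

January 1863: 31 − 15 = 16 days remain.
Then 19 full months totalling 578 days.
September 1–19, 1864: 19 days.
Total: 16 + 578 + 19 = 613 days.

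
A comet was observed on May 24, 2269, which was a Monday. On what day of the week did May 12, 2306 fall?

Saturday

From May 24, 2269 to May 24, 2305: 36 years, of which 8 contain a Feb 29 — 28×365 + 8×366 = 13148 days.
(2300 is not a leap year (divisible by 100 but not 400).)
May 2305: 31 − 24 = 7 days remain.
Then 11 full months totalling 334 days.
May 1–12, 2306: 12 days.
Residual: 353 days.
Total: 13501 days.
13501 mod 7 = 5, so 5 days after Monday is Saturday.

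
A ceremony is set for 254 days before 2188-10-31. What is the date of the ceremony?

2188-02-20

Count 254 days before October 31, 2188:
February 2188: 29 − 20 = 9 days remain (2188 is a leap year, so February has 29 days).
Then March (31), April (30), May (31), June (30), July (31), August (31), September (30): 31 + 30 + 31 + 30 + 31 + 31 + 30 = 214 days.
October 1–31, 2188: 31 days.
Total: 9 + 214 + 31 = 254 days.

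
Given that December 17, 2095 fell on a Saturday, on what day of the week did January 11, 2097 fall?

Day-of-year of December 17, 2095: 351.
Day-of-year of January 11, 2097: 11.
2095 has 365 days, so 365 − 351 = 14 days remain in 2095.
Full years: 2096: 366. Sum = 366.
Total: 14 + 366 + 11 = 391 days.
391 mod 7 = 6, so 6 days after Saturday is Friday.

Friday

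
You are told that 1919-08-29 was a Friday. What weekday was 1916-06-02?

Friday

Count forward from the earlier date (June 2, 1916) to the later (August 29, 1919):
Day-of-year of June 2, 1916: 154.
Day-of-year of August 29, 1919: 241.
1916 has 366 days, so 366 − 154 = 212 days remain in 1916.
Full years: 1917: 365; 1918: 365. Sum = 730.
Total: 212 + 730 + 241 = 1183 days.
1183 is a multiple of 7, so 1916-06-02 falls on the same weekday: Friday.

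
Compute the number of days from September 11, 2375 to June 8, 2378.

September 11, 2375 → September 11, 2376: 366 days (2376 is a leap year).
September 11, 2376 → September 11, 2377: 365 days.
September 2377: 30 − 11 = 19 days remain.
Then October (31), November (30), December (31), January (31), February 2378 (28), March (31), April (30), May (31): 31 + 30 + 31 + 31 + 28 + 31 + 30 + 31 = 243 days.
June 1–8, 2378: 8 days.
Residual: 270 days.
Total: 1001 days.

1001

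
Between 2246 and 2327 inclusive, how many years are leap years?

Years divisible by 4: 2248, 2252, …, 2324 — 20 in all.
Of these, 2300 is divisible by 100 but not 400, so not leap.
Leap years: 20 − 1 = 19.

19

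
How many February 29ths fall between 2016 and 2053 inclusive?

10

Years divisible by 4 in [2016, 2053]: 2016, 2020, 2024, 2028, 2032, 2036, 2040, 2044, 2048, 2052.
No century exceptions apply. Count: 10.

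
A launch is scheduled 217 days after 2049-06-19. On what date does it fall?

2050-01-22

Count 217 days after June 19, 2049:
June 2049: 30 − 19 = 11 days remain.
Then July (31), August (31), September (30), October (31), November (30), December (31): 31 + 31 + 30 + 31 + 30 + 31 = 184 days.
January 1–22, 2050: 22 days.
Residual: 217 days.
Total: 217 days.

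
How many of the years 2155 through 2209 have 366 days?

Years divisible by 4: 2156, 2160, …, 2208 — 14 in all.
Of these, 2200 is divisible by 100 but not 400, so not leap.
Leap years: 14 − 1 = 13.

13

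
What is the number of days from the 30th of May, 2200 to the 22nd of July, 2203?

1148

May 30, 2200 → May 30, 2201: 365 days.
May 30, 2201 → May 30, 2202: 365 days.
May 30, 2202 → May 30, 2203: 365 days.
May 2203: 31 − 30 = 1 day remains.
Then June (30): 30 days.
July 1–22, 2203: 22 days.
Residual: 53 days.
Total: 1148 days.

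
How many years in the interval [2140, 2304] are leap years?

Years divisible by 4: 2140, 2144, …, 2304 — 42 in all.
Of these, 2200, 2300 are divisible by 100 but not 400, so not leap.
Leap years: 42 − 2 = 40.

40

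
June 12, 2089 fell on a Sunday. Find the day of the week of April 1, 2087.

Tuesday

Count forward from the earlier date (April 1, 2087) to the later (June 12, 2089):
April 2087: 30 − 1 = 29 days remain.
Then 25 full months totalling 762 days.
June 1–12, 2089: 12 days.
Total: 29 + 762 + 12 = 803 days.
803 mod 7 = 5, so 5 days before Sunday is Tuesday.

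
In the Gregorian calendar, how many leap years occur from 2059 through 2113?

13

Years divisible by 4: 2060, 2064, …, 2112 — 14 in all.
Of these, 2100 is divisible by 100 but not 400, so not leap.
Leap years: 14 − 1 = 13.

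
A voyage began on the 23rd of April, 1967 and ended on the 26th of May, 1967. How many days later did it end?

33

April 1967: 30 − 23 = 7 days remain.
May 1–26, 1967: 26 days.
Total: 7 + 26 = 33 days.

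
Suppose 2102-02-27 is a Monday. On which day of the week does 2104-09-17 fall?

Wednesday

Day-of-year of February 27, 2102: 58.
Day-of-year of September 17, 2104: 261.
2102 has 365 days, so 365 − 58 = 307 days remain in 2102.
Full years: 2103: 365. Sum = 365.
Total: 307 + 365 + 261 = 933 days.
933 mod 7 = 2, so 2 days after Monday is Wednesday.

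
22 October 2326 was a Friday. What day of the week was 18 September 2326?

Saturday

Count forward from the earlier date (September 18, 2326) to the later (October 22, 2326):
September 2326: 30 − 18 = 12 days remain.
October 1–22, 2326: 22 days.
Total: 12 + 22 = 34 days.
34 mod 7 = 6, so 6 days before Friday is Saturday.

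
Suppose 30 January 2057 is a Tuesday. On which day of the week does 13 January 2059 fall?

Monday

Day-of-year of January 30, 2057: 30.
Day-of-year of January 13, 2059: 13.
2057 has 365 days, so 365 − 30 = 335 days remain in 2057.
Full years: 2058: 365. Sum = 365.
Total: 335 + 365 + 13 = 713 days.
713 mod 7 = 6, so 6 days after Tuesday is Monday.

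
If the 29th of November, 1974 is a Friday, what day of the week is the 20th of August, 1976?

November 1974: 30 − 29 = 1 day remains.
Then 20 full months totalling 609 days.
August 1–20, 1976: 20 days.
Total: 1 + 609 + 20 = 630 days.
630 is a multiple of 7, so the 20th of August, 1976 falls on the same weekday: Friday.

Friday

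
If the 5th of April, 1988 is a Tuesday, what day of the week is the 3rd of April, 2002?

Wednesday

From April 5, 1988 to April 5, 2001: 13 years, of which 3 contain a Feb 29 — 10×365 + 3×366 = 4748 days.
(2000 is a leap year (divisible by 400).)
April 2001: 30 − 5 = 25 days remain.
Then 11 full months totalling 335 days.
April 1–3, 2002: 3 days.
Residual: 363 days.
Total: 5111 days.
5111 mod 7 = 1, so 1 day after Tuesday is Wednesday.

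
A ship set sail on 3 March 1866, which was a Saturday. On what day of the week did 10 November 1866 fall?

Saturday

March 1866: 31 − 3 = 28 days remain.
Then April (30), May (31), June (30), July (31), August (31), September (30), October (31): 30 + 31 + 30 + 31 + 31 + 30 + 31 = 214 days.
November 1–10, 1866: 10 days.
Total: 28 + 214 + 10 = 252 days.
252 is a multiple of 7, so 10 November 1866 falls on the same weekday: Saturday.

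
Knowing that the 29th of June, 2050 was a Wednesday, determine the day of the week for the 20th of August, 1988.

Saturday

Count forward from the earlier date (August 20, 1988) to the later (June 29, 2050):
Day-of-year of August 20, 1988: 233.
Day-of-year of June 29, 2050: 180.
1988 has 366 days, so 366 − 233 = 133 days remain in 1988.
Full years 1989–2049: 46 common + 15 leap = 46×365 + 15×366 = 22280 days.
Total: 133 + 22280 + 180 = 22593 days.
22593 mod 7 = 4, so 4 days before Wednesday is Saturday.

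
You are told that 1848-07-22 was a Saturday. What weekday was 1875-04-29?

Thursday

Day-of-year of July 22, 1848: 204.
Day-of-year of April 29, 1875: 119.
1848 has 366 days, so 366 − 204 = 162 days remain in 1848.
Full years 1849–1874: 20 common + 6 leap = 20×365 + 6×366 = 9496 days.
Total: 162 + 9496 + 119 = 9777 days.
9777 mod 7 = 5, so 5 days after Saturday is Thursday.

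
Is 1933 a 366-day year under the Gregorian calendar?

1933 is not a leap year.

No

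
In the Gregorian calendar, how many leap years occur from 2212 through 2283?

18

Years divisible by 4: 2212, 2216, …, 2280 — 18 in all.
No century exceptions apply. Count: 18.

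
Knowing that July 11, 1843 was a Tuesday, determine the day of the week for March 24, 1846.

July 11, 1843 → July 11, 1844: 366 days (1844 is a leap year).
July 11, 1844 → July 11, 1845: 365 days.
July 1845: 31 − 11 = 20 days remain.
Then August (31), September (30), October (31), November (30), December (31), January (31), February 1846 (28): 31 + 30 + 31 + 30 + 31 + 31 + 28 = 212 days.
March 1–24, 1846: 24 days.
Residual: 256 days.
Total: 987 days.
987 is a multiple of 7, so March 24, 1846 falls on the same weekday: Tuesday.

Tuesday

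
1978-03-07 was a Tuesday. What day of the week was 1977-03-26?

Saturday

Count forward from the earlier date (March 26, 1977) to the later (March 7, 1978):
March 1977: 31 − 26 = 5 days remain.
Then 11 full months totalling 334 days.
March 1–7, 1978: 7 days.
Residual: 346 days.
Total: 346 days.
346 mod 7 = 3, so 3 days before Tuesday is Saturday.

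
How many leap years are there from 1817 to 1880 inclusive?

Years divisible by 4: 1820, 1824, …, 1880 — 16 in all.
No century exceptions apply. Count: 16.

16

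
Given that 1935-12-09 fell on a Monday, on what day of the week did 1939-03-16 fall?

Thursday

December 9, 1935 → December 9, 1936: 366 days (1936 is a leap year).
December 9, 1936 → December 9, 1937: 365 days.
December 9, 1937 → December 9, 1938: 365 days.
December 1938: 31 − 9 = 22 days remain.
Then January (31), February 1939 (28): 31 + 28 = 59 days.
March 1–16, 1939: 16 days.
Residual: 97 days.
Total: 1193 days.
1193 mod 7 = 3, so 3 days after Monday is Thursday.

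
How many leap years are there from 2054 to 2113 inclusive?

Years divisible by 4: 2056, 2060, …, 2112 — 15 in all.
Of these, 2100 is divisible by 100 but not 400, so not leap.
Leap years: 15 − 1 = 14.

14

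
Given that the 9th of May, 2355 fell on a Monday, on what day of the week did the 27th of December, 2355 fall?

May 2355: 31 − 9 = 22 days remain.
Then June (30), July (31), August (31), September (30), October (31), November (30): 30 + 31 + 31 + 30 + 31 + 30 = 183 days.
December 1–27, 2355: 27 days.
Total: 22 + 183 + 27 = 232 days.
232 mod 7 = 1, so 1 day after Monday is Tuesday.

Tuesday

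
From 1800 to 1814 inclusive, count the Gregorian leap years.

3

Years divisible by 4 in [1800, 1814]: 1800, 1804, 1808, 1812.
Of these, 1800 is divisible by 100 but not 400, so not leap.
Leap years: 4 − 1 = 3.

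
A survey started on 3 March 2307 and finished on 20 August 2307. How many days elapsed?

March 2307: 31 − 3 = 28 days remain.
Then April (30), May (31), June (30), July (31): 30 + 31 + 30 + 31 = 122 days.
August 1–20, 2307: 20 days.
Total: 28 + 122 + 20 = 170 days.

170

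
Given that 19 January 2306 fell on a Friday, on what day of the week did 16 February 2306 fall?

Friday

January 2306: 31 − 19 = 12 days remain.
February 1–16, 2306: 16 days (2306 is not a leap year).
Total: 12 + 16 = 28 days.
28 is a multiple of 7, so 16 February 2306 falls on the same weekday: Friday.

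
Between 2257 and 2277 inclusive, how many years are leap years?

5

Years divisible by 4 in [2257, 2277]: 2260, 2264, 2268, 2272, 2276.
No century exceptions apply. Count: 5.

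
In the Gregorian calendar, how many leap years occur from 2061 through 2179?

28

Years divisible by 4: 2064, 2068, …, 2176 — 29 in all.
Of these, 2100 is divisible by 100 but not 400, so not leap.
Leap years: 29 − 1 = 28.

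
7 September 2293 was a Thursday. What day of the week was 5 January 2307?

Saturday

Day-of-year of September 7, 2293: 250.
Day-of-year of January 5, 2307: 5.
2293 has 365 days, so 365 − 250 = 115 days remain in 2293.
Full years 2294–2306: 11 common + 2 leap = 11×365 + 2×366 = 4747 days.
Total: 115 + 4747 + 5 = 4867 days.
4867 mod 7 = 2, so 2 days after Thursday is Saturday.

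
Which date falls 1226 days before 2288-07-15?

2285-03-07

Count 1226 days before July 15, 2288:
March 7, 2285 → March 7, 2286: 365 days.
March 7, 2286 → March 7, 2287: 365 days.
March 7, 2287 → March 7, 2288: 366 days (2288 is a leap year).
March 2288: 31 − 7 = 24 days remain.
Then April (30), May (31), June (30): 30 + 31 + 30 = 91 days.
July 1–15, 2288: 15 days.
Residual: 130 days.
Total: 1226 days.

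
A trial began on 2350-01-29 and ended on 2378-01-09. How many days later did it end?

Day-of-year of January 29, 2350: 29.
Day-of-year of January 9, 2378: 9.
2350 has 365 days, so 365 − 29 = 336 days remain in 2350.
Full years 2351–2377: 20 common + 7 leap = 20×365 + 7×366 = 9862 days.
Total: 336 + 9862 + 9 = 10207 days.

10207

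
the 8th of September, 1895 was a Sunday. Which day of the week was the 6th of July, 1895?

Saturday

Count forward from the earlier date (July 6, 1895) to the later (September 8, 1895):
July 1895: 31 − 6 = 25 days remain.
Then August (31): 31 days.
September 1–8, 1895: 8 days.
Total: 25 + 31 + 8 = 64 days.
64 mod 7 = 1, so 1 day before Sunday is Saturday.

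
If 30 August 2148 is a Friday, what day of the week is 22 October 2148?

Tuesday

August 2148: 31 − 30 = 1 day remains.
Then September (30): 30 days.
October 1–22, 2148: 22 days.
Total: 1 + 30 + 22 = 53 days.
53 mod 7 = 4, so 4 days after Friday is Tuesday.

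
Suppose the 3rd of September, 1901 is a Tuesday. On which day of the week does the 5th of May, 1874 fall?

Tuesday

Count forward from the earlier date (May 5, 1874) to the later (September 3, 1901):
Day-of-year of May 5, 1874: 125.
Day-of-year of September 3, 1901: 246.
1874 has 365 days, so 365 − 125 = 240 days remain in 1874.
Full years 1875–1900: 20 common + 6 leap = 20×365 + 6×366 = 9496 days.
Total: 240 + 9496 + 246 = 9982 days.
9982 is a multiple of 7, so the 5th of May, 1874 falls on the same weekday: Tuesday.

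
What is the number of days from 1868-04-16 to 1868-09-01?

April 1868: 30 − 16 = 14 days remain.
Then May (31), June (30), July (31), August (31): 31 + 30 + 31 + 31 = 123 days.
September 1, 1868: 1 day.
Total: 14 + 123 + 1 = 138 days.

138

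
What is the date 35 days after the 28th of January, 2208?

the 3rd of March, 2208

Count 35 days after January 28, 2208:
January 2208: 31 − 28 = 3 days remain.
Then February 2208 (29): 29 days.
March 1–3, 2208: 3 days.
Total: 3 + 29 + 3 = 35 days.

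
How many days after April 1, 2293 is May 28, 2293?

April 2293: 30 − 1 = 29 days remain.
May 1–28, 2293: 28 days.
Total: 29 + 28 = 57 days.

57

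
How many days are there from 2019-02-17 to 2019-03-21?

32

February 2019: 28 − 17 = 11 days remain (2019 is not a leap year, so February has 28 days).
March 1–21, 2019: 21 days.
Total: 11 + 21 = 32 days.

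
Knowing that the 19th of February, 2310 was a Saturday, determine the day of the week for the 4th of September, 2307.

Count forward from the earlier date (September 4, 2307) to the later (February 19, 2310):
Day-of-year of September 4, 2307: 247.
Day-of-year of February 19, 2310: 50.
2307 has 365 days, so 365 − 247 = 118 days remain in 2307.
Full years: 2308: 366; 2309: 365. Sum = 731.
Total: 118 + 731 + 50 = 899 days.
899 mod 7 = 3, so 3 days before Saturday is Wednesday.

Wednesday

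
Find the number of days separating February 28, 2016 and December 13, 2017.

654

Day-of-year of February 28, 2016: 59.
Day-of-year of December 13, 2017: 347.
2016 has 366 days, so 366 − 59 = 307 days remain in 2016.
Total: 307 + 347 = 654 days.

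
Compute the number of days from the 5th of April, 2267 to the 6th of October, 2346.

From April 5, 2267 to April 5, 2346: 79 years, of which 19 contain a Feb 29 — 60×365 + 19×366 = 28854 days.
(2300 is not a leap year (divisible by 100 but not 400).)
April 2346: 30 − 5 = 25 days remain.
Then May (31), June (30), July (31), August (31), September (30): 31 + 30 + 31 + 31 + 30 = 153 days.
October 1–6, 2346: 6 days.
Residual: 184 days.
Total: 29038 days.

29038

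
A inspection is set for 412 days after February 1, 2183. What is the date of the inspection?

March 19, 2184

Count 412 days after February 1, 2183:
Day-of-year of February 1, 2183: 32.
Day-of-year of March 19, 2184: 79.
2183 has 365 days, so 365 − 32 = 333 days remain in 2183.
Total: 333 + 79 = 412 days.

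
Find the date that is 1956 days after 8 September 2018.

16 January 2024

Count 1956 days after September 8, 2018:
Day-of-year of September 8, 2018: 251.
Day-of-year of January 16, 2024: 16.
2018 has 365 days, so 365 − 251 = 114 days remain in 2018.
Full years: 2019: 365; 2020: 366; 2021: 365; 2022: 365; 2023: 365. Sum = 1826.
Total: 114 + 1826 + 16 = 1956 days.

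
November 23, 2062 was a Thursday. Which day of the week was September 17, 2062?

Count forward from the earlier date (September 17, 2062) to the later (November 23, 2062):
September 2062: 30 − 17 = 13 days remain.
Then October (31): 31 days.
November 1–23, 2062: 23 days.
Total: 13 + 31 + 23 = 67 days.
67 mod 7 = 4, so 4 days before Thursday is Sunday.

Sunday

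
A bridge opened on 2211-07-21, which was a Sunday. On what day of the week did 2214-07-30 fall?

Day-of-year of July 21, 2211: 202.
Day-of-year of July 30, 2214: 211.
2211 has 365 days, so 365 − 202 = 163 days remain in 2211.
Full years: 2212: 366; 2213: 365. Sum = 731.
Total: 163 + 731 + 211 = 1105 days.
1105 mod 7 = 6, so 6 days after Sunday is Saturday.

Saturday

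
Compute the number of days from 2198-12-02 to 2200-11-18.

December 2, 2198 → December 2, 2199: 365 days.
December 2199: 31 − 2 = 29 days remain.
Then 10 full months totalling 304 days.
November 1–18, 2200: 18 days.
Residual: 351 days.
Total: 716 days.

716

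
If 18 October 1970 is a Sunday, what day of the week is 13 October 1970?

Count forward from the earlier date (October 13, 1970) to the later (October 18, 1970):
Within October 1970: 18 − 13 = 5 days.
5 mod 7 = 5, so 5 days before Sunday is Tuesday.

Tuesday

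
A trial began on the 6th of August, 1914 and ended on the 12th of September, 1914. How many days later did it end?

37

August 1914: 31 − 6 = 25 days remain.
September 1–12, 1914: 12 days.
Total: 25 + 12 = 37 days.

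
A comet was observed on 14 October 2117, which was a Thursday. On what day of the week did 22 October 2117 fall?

Friday

Within October 2117: 22 − 14 = 8 days.
8 mod 7 = 1, so 1 day after Thursday is Friday.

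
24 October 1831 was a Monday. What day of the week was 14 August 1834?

Day-of-year of October 24, 1831: 297.
Day-of-year of August 14, 1834: 226.
1831 has 365 days, so 365 − 297 = 68 days remain in 1831.
Full years: 1832: 366; 1833: 365. Sum = 731.
Total: 68 + 731 + 226 = 1025 days.
1025 mod 7 = 3, so 3 days after Monday is Thursday.

Thursday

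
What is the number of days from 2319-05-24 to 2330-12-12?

Day-of-year of May 24, 2319: 144.
Day-of-year of December 12, 2330: 346.
2319 has 365 days, so 365 − 144 = 221 days remain in 2319.
Full years 2320–2329: 7 common + 3 leap = 7×365 + 3×366 = 3653 days.
Total: 221 + 3653 + 346 = 4220 days.

4220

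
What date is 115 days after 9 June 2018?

2 October 2018

Count 115 days after June 9, 2018:
June 2018: 30 − 9 = 21 days remain.
Then July (31), August (31), September (30): 31 + 31 + 30 = 92 days.
October 1–2, 2018: 2 days.
Total: 21 + 92 + 2 = 115 days.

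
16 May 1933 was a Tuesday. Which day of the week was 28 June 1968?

Day-of-year of May 16, 1933: 136.
Day-of-year of June 28, 1968: 180.
1933 has 365 days, so 365 − 136 = 229 days remain in 1933.
Full years 1934–1967: 26 common + 8 leap = 26×365 + 8×366 = 12418 days.
Total: 229 + 12418 + 180 = 12827 days.
12827 mod 7 = 3, so 3 days after Tuesday is Friday.

Friday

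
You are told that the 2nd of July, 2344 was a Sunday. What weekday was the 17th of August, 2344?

Thursday

July 2344: 31 − 2 = 29 days remain.
August 1–17, 2344: 17 days.
Total: 29 + 17 = 46 days.
46 mod 7 = 4, so 4 days after Sunday is Thursday.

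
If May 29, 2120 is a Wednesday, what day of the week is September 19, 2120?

Thursday

May 2120: 31 − 29 = 2 days remain.
Then June (30), July (31), August (31): 30 + 31 + 31 = 92 days.
September 1–19, 2120: 19 days.
Total: 2 + 92 + 19 = 113 days.
113 mod 7 = 1, so 1 day after Wednesday is Thursday.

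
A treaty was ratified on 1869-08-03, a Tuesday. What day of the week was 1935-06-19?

Wednesday

Day-of-year of August 3, 1869: 215.
Day-of-year of June 19, 1935: 170.
1869 has 365 days, so 365 − 215 = 150 days remain in 1869.
Full years 1870–1934: 50 common + 15 leap = 50×365 + 15×366 = 23740 days.
Total: 150 + 23740 + 170 = 24060 days.
24060 mod 7 = 1, so 1 day after Tuesday is Wednesday.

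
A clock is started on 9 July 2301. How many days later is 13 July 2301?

4

Within July 2301: 13 − 9 = 4 days.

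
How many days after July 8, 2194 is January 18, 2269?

27222

Day-of-year of July 8, 2194: 189.
Day-of-year of January 18, 2269: 18.
2194 has 365 days, so 365 − 189 = 176 days remain in 2194.
Full years 2195–2268: 56 common + 18 leap = 56×365 + 18×366 = 27028 days.
Total: 176 + 27028 + 18 = 27222 days.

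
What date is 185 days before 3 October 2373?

1 April 2373

Count 185 days before October 3, 2373:
April 2373: 30 − 1 = 29 days remain.
Then May (31), June (30), July (31), August (31), September (30): 31 + 30 + 31 + 31 + 30 = 153 days.
October 1–3, 2373: 3 days.
Total: 29 + 153 + 3 = 185 days.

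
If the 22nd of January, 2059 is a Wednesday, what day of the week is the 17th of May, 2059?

Saturday

January 2059: 31 − 22 = 9 days remain.
Then February 2059 (28), March (31), April (30): 28 + 31 + 30 = 89 days.
May 1–17, 2059: 17 days.
Total: 9 + 89 + 17 = 115 days.
115 mod 7 = 3, so 3 days after Wednesday is Saturday.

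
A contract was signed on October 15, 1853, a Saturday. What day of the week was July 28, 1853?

Count forward from the earlier date (July 28, 1853) to the later (October 15, 1853):
July 1853: 31 − 28 = 3 days remain.
Then August (31), September (30): 31 + 30 = 61 days.
October 1–15, 1853: 15 days.
Total: 3 + 61 + 15 = 79 days.
79 mod 7 = 2, so 2 days before Saturday is Thursday.

Thursday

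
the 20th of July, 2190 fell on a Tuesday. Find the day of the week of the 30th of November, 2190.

July 2190: 31 − 20 = 11 days remain.
Then August (31), September (30), October (31): 31 + 30 + 31 = 92 days.
November 1–30, 2190: 30 days.
Total: 11 + 92 + 30 = 133 days.
133 is a multiple of 7, so the 30th of November, 2190 falls on the same weekday: Tuesday.

Tuesday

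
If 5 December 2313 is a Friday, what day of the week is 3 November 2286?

Count forward from the earlier date (November 3, 2286) to the later (December 5, 2313):
From November 3, 2286 to November 3, 2313: 27 years, of which 6 contain a Feb 29 — 21×365 + 6×366 = 9861 days.
(2300 is not a leap year (divisible by 100 but not 400).)
November 2313: 30 − 3 = 27 days remain.
December 1–5, 2313: 5 days.
Residual: 32 days.
Total: 9893 days.
9893 mod 7 = 2, so 2 days before Friday is Wednesday.

Wednesday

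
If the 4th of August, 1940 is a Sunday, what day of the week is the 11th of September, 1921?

Count forward from the earlier date (September 11, 1921) to the later (August 4, 1940):
Day-of-year of September 11, 1921: 254.
Day-of-year of August 4, 1940: 217.
1921 has 365 days, so 365 − 254 = 111 days remain in 1921.
Full years 1922–1939: 14 common + 4 leap = 14×365 + 4×366 = 6574 days.
Total: 111 + 6574 + 217 = 6902 days.
6902 is a multiple of 7, so the 11th of September, 1921 falls on the same weekday: Sunday.

Sunday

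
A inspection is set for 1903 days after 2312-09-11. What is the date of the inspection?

2317-11-27

Count 1903 days after September 11, 2312:
September 11, 2312 → September 11, 2313: 365 days.
September 11, 2313 → September 11, 2314: 365 days.
September 11, 2314 → September 11, 2315: 365 days.
September 11, 2315 → September 11, 2316: 366 days (2316 is a leap year).
September 11, 2316 → September 11, 2317: 365 days.
September 2317: 30 − 11 = 19 days remain.
Then October (31): 31 days.
November 1–27, 2317: 27 days.
Residual: 77 days.
Total: 1903 days.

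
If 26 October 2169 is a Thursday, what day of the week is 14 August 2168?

Sunday

Count forward from the earlier date (August 14, 2168) to the later (October 26, 2169):
Day-of-year of August 14, 2168: 227.
Day-of-year of October 26, 2169: 299.
2168 has 366 days, so 366 − 227 = 139 days remain in 2168.
Total: 139 + 299 = 438 days.
438 mod 7 = 4, so 4 days before Thursday is Sunday.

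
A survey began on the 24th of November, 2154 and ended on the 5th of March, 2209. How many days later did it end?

Day-of-year of November 24, 2154: 328.
Day-of-year of March 5, 2209: 64.
2154 has 365 days, so 365 − 328 = 37 days remain in 2154.
Full years 2155–2208: 41 common + 13 leap = 41×365 + 13×366 = 19723 days.
Total: 37 + 19723 + 64 = 19824 days.

19824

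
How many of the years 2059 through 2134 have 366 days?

Years divisible by 4: 2060, 2064, …, 2132 — 19 in all.
Of these, 2100 is divisible by 100 but not 400, so not leap.
Leap years: 19 − 1 = 18.

18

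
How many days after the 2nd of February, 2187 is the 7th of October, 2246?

From February 2, 2187 to February 2, 2246: 59 years, of which 14 contain a Feb 29 — 45×365 + 14×366 = 21549 days.
(2200 is not a leap year (divisible by 100 but not 400).)
February 2246: 28 − 2 = 26 days remain (2246 is not a leap year, so February has 28 days).
Then March (31), April (30), May (31), June (30), July (31), August (31), September (30): 31 + 30 + 31 + 30 + 31 + 31 + 30 = 214 days.
October 1–7, 2246: 7 days.
Residual: 247 days.
Total: 21796 days.

21796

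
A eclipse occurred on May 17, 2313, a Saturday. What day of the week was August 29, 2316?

Day-of-year of May 17, 2313: 137.
Day-of-year of August 29, 2316: 242.
2313 has 365 days, so 365 − 137 = 228 days remain in 2313.
Full years: 2314: 365; 2315: 365. Sum = 730.
Total: 228 + 730 + 242 = 1200 days.
1200 mod 7 = 3, so 3 days after Saturday is Tuesday.

Tuesday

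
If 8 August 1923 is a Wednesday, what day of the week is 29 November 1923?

Thursday

August 1923: 31 − 8 = 23 days remain.
Then September (30), October (31): 30 + 31 = 61 days.
November 1–29, 1923: 29 days.
Total: 23 + 61 + 29 = 113 days.
113 mod 7 = 1, so 1 day after Wednesday is Thursday.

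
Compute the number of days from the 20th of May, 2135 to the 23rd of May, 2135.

3

Within May 2135: 23 − 20 = 3 days.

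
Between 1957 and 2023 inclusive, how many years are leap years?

Years divisible by 4: 1960, 1964, …, 2020 — 16 in all.
2000 is divisible by 400, so still leap.
No century exceptions apply. Count: 16.

16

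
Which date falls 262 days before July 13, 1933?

October 24, 1932

Count 262 days before July 13, 1933:
October 1932: 31 − 24 = 7 days remain.
Then November (30), December (31), January (31), February 1933 (28), March (31), April (30), May (31), June (30): 30 + 31 + 31 + 28 + 31 + 30 + 31 + 30 = 242 days.
July 1–13, 1933: 13 days.
Residual: 262 days.
Total: 262 days.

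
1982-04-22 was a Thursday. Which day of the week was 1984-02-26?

Day-of-year of April 22, 1982: 112.
Day-of-year of February 26, 1984: 57.
1982 has 365 days, so 365 − 112 = 253 days remain in 1982.
Full years: 1983: 365. Sum = 365.
Total: 253 + 365 + 57 = 675 days.
675 mod 7 = 3, so 3 days after Thursday is Sunday.

Sunday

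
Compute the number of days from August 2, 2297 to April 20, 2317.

Day-of-year of August 2, 2297: 214.
Day-of-year of April 20, 2317: 110.
2297 has 365 days, so 365 − 214 = 151 days remain in 2297.
Full years 2298–2316: 15 common + 4 leap = 15×365 + 4×366 = 6939 days.
Total: 151 + 6939 + 110 = 7200 days.

7200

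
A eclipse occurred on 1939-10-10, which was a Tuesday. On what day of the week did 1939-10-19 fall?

Within October 1939: 19 − 10 = 9 days.
9 mod 7 = 2, so 2 days after Tuesday is Thursday.

Thursday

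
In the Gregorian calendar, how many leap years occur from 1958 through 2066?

27

Years divisible by 4: 1960, 1964, …, 2064 — 27 in all.
2000 is divisible by 400, so still leap.
No century exceptions apply. Count: 27.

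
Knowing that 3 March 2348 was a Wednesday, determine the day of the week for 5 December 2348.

March 2348: 31 − 3 = 28 days remain.
Then April (30), May (31), June (30), July (31), August (31), September (30), October (31), November (30): 30 + 31 + 30 + 31 + 31 + 30 + 31 + 30 = 244 days.
December 1–5, 2348: 5 days.
Total: 28 + 244 + 5 = 277 days.
277 mod 7 = 4, so 4 days after Wednesday is Sunday.

Sunday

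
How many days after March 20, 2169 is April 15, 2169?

March 2169: 31 − 20 = 11 days remain.
April 1–15, 2169: 15 days.
Total: 11 + 15 = 26 days.

26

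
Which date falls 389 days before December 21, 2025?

November 27, 2024

Count 389 days before December 21, 2025:
Day-of-year of November 27, 2024: 332.
Day-of-year of December 21, 2025: 355.
2024 has 366 days, so 366 − 332 = 34 days remain in 2024.
Total: 34 + 355 = 389 days.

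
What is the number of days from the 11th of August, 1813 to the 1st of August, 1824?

4008

From August 11, 1813 to August 11, 1823: 10 years, of which 2 contain a Feb 29 — 8×365 + 2×366 = 3652 days.
August 1823: 31 − 11 = 20 days remain.
Then 11 full months totalling 335 days.
August 1, 1824: 1 day.
Residual: 356 days.
Total: 4008 days.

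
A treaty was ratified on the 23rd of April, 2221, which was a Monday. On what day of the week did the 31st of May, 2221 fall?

Thursday

April 2221: 30 − 23 = 7 days remain.
May 1–31, 2221: 31 days.
Total: 7 + 31 = 38 days.
38 mod 7 = 3, so 3 days after Monday is Thursday.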